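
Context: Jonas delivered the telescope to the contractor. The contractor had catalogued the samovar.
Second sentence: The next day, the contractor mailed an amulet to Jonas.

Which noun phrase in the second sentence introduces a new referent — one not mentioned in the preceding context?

an amulet

"the contractor" and "Jonas" in the second sentence are given — already mentioned in the context.
"an amulet" has no antecedent in the context; it is discourse-new (the indefinite article also signals a new referent).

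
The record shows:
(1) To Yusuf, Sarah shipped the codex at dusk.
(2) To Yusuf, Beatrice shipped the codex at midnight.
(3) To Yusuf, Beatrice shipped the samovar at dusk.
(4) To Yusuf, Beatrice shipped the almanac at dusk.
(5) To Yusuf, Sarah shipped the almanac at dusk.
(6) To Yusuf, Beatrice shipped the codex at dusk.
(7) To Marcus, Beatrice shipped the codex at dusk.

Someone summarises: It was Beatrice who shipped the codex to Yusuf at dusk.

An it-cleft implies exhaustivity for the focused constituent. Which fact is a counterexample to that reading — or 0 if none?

Focus of the cleft: "Beatrice" (the agent). Presupposed background: the codex as thing and Yusuf as recipient and at dusk as setting.
The exhaustive reading says no other agent fits that background.
Fact (1) shares the background but with agent = Sarah; exhaustivity is violated.

1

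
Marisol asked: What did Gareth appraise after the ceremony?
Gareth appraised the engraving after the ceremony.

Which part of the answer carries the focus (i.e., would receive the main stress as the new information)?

the engraving

The wh-word "what" asks about the direct object.
In the answer, "Gareth" and "after the ceremony" are given — repeated from the question.
The constituent filling the direct object gap is "the engraving"; that is the focus and would carry nuclear stress.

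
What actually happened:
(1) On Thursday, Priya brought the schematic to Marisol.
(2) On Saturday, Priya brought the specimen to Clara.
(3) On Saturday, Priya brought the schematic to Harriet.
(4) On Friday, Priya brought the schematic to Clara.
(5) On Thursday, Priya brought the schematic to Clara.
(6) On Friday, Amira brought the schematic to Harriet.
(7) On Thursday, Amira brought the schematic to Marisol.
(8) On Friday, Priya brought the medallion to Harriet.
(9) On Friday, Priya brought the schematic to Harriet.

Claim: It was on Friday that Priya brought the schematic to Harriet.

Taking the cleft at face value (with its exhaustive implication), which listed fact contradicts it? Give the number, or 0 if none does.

3

The cleft puts "on Friday" in focus and presupposes the open proposition with same agent, thing, recipient (Priya / the schematic / Harriet).
Exhaustivity: on Friday is the only setting satisfying that background.
Fact (3) shares the background but with setting = on Saturday; exhaustivity is violated.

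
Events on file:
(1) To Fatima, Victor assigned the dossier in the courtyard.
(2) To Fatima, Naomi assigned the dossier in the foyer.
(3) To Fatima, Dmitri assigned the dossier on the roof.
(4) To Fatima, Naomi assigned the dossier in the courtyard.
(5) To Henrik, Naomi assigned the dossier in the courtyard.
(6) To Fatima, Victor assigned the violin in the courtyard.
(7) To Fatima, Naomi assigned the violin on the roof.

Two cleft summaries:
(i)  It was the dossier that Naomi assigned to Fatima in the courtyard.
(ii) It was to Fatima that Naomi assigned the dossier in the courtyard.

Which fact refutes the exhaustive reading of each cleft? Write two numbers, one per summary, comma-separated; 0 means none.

0, 5

(i): focus "the dossier". No fact shares agent = Naomi, recipient = Fatima, setting = in the courtyard with a different thing. 0.
(ii): focus "Fatima". Looking for agent = Naomi, thing = the dossier, setting = in the courtyard with some other recipient — fact (5) has Henrik there. Refuted.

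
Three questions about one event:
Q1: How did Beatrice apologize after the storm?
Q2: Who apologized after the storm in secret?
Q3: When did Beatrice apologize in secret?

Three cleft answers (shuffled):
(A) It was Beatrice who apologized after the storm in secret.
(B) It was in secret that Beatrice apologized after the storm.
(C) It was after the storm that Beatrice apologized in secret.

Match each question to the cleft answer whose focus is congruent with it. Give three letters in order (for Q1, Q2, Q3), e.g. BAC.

Q1 asks about the manner; cleft (B) focuses "in secret", which is the manner — so Q1 → B.
Q2 asks about the subject (agent); cleft (A) focuses "Beatrice", which is the subject (agent) — so Q2 → A.
Q3 asks about the time; cleft (C) focuses "after the storm", which is the time — so Q3 → C.
Mapping: Q1→B, Q2→A, Q3→C.

BAC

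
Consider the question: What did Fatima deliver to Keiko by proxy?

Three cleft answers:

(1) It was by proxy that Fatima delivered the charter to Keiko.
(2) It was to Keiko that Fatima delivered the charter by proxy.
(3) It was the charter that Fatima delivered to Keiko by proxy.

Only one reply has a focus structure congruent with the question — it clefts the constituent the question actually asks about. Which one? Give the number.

The question word "what" targets the direct object.
Option (1) clefts "by proxy" — the manner, not what was asked.
Option (2) clefts "to Keiko" — the recipient, not what was asked.
Option (3) clefts "the charter" — that matches what the question asks about.
So the congruent reply is (3).

3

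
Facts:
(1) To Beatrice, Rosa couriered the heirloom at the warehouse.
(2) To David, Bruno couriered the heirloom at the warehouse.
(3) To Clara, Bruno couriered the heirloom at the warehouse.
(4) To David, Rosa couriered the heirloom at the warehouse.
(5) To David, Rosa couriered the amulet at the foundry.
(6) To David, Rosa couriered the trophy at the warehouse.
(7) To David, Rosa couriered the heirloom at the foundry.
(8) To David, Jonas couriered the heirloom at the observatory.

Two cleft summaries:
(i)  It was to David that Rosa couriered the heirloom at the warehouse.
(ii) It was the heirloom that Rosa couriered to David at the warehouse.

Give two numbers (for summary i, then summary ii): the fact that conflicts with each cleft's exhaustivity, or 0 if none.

(i): focus "David". Looking for Rosa as agent and the heirloom as thing and at the warehouse as setting with some other recipient — fact (1) has Beatrice there. Refuted.
(ii): focus "the heirloom". Looking for Rosa as agent and David as recipient and at the warehouse as setting with some other thing — fact (6) has the trophy there. Refuted.

1, 6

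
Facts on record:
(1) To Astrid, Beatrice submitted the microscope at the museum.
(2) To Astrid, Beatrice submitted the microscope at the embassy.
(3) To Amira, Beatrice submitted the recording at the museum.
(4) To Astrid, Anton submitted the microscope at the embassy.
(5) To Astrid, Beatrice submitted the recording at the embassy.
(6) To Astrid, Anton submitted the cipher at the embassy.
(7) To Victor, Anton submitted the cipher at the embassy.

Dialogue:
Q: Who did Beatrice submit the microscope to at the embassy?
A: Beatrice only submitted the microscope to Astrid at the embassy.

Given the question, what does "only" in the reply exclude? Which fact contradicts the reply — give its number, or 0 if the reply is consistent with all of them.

0

The question "Who did ... to ...?" targets the recipient, so in the reply the focus falls on "Astrid".
"Only" then excludes alternative recipients while the background — agent = Beatrice, thing = the microscope, setting = at the embassy — is held fixed.
No fact keeps agent = Beatrice, thing = the microscope, setting = at the embassy while changing the recipient; every other fact differs on something backgrounded. The reply stands.
(Fact (1) would refute a reading with focus on the setting — but that is not what the question asks.)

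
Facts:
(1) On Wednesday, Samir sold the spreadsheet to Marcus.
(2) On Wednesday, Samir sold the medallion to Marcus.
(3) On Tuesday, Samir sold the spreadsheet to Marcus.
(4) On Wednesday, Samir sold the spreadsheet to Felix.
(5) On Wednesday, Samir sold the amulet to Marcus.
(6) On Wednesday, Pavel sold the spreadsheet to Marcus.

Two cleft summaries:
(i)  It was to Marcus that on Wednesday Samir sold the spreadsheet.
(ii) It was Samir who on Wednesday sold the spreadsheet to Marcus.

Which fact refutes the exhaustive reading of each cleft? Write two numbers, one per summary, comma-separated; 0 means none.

4, 6

(i): focus "Marcus". Looking for same agent, thing, setting (Samir / the spreadsheet / on Wednesday) with some other recipient — fact (4) has Felix there. Refuted.
(ii): focus "Samir". Looking for same thing, recipient, setting (the spreadsheet / Marcus / on Wednesday) with some other agent — fact (6) has Pavel there. Refuted.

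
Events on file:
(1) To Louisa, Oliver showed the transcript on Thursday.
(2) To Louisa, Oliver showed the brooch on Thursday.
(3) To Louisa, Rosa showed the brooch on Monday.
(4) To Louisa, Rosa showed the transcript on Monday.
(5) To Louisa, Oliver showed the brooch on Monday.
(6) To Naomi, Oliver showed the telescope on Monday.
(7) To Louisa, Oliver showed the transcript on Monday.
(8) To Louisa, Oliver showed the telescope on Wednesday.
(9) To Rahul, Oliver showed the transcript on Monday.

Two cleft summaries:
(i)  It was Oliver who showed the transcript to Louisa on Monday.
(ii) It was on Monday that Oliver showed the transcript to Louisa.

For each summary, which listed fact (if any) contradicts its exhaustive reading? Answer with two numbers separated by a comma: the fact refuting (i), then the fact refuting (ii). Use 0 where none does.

4, 1

Summary (i) focuses "Oliver" (the agent); background thing = the transcript, recipient = Louisa, setting = on Monday. Fact (4) matches that background with agent = Rosa — refutes (i).
Summary (ii) focuses "on Monday" (the setting); background agent = Oliver, thing = the transcript, recipient = Louisa. Fact (1) matches that background with setting = on Thursday — refutes (ii).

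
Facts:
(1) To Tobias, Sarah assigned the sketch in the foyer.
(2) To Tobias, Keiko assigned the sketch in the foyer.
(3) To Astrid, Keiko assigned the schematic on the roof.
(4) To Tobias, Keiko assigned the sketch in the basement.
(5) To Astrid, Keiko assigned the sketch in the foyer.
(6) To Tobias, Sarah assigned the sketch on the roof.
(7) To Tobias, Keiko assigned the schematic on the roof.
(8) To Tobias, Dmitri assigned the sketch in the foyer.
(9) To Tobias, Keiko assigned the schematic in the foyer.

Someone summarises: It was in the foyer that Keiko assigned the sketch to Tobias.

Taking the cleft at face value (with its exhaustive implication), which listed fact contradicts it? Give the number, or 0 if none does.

4

The cleft puts "in the foyer" in focus and presupposes the open proposition with same agent, thing, recipient (Keiko / the sketch / Tobias).
The exhaustive reading says no other setting fits that background.
Fact (4) shares the background but with setting = in the basement; exhaustivity is violated.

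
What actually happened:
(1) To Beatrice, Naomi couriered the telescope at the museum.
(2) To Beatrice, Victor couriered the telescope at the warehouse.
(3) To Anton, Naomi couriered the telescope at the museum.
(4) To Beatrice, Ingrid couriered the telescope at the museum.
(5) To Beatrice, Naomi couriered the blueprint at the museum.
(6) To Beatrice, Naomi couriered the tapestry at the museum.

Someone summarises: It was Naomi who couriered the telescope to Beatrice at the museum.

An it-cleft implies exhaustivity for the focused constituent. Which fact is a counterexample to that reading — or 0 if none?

4

Focus of the cleft: "Naomi" (the agent). Presupposed background: thing = the telescope, recipient = Beatrice, setting = at the museum.
Exhaustivity: Naomi is the only agent satisfying that background.
Fact (4) shares the background but with agent = Ingrid; exhaustivity is violated.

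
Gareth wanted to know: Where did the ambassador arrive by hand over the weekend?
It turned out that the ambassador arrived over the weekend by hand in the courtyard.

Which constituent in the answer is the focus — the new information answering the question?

The wh-word "where" asks about the location.
In the answer, "the ambassador", "by hand" and "over the weekend" are given — repeated from the question.
The constituent filling the location gap is "in the courtyard"; that is the focus and would carry nuclear stress.

in the courtyard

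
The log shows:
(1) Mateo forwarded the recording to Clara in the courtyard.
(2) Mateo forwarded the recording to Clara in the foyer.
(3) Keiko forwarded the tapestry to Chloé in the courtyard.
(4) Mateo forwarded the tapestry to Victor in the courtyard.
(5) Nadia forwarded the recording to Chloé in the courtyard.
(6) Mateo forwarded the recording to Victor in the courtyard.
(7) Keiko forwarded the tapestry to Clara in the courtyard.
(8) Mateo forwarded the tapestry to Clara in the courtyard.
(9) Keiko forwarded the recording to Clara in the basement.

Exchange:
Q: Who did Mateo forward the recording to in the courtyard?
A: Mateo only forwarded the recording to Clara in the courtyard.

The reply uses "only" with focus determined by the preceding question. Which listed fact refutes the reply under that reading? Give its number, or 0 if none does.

The question "Who did ... to ...?" targets the recipient, so in the reply the focus falls on "Clara".
So "only" ranges over recipients; the rest (Mateo as agent and the recording as thing and in the courtyard as setting) is presupposed.
Fact (6) keeps Mateo as agent and the recording as thing and in the courtyard as setting but has recipient = Victor; that refutes the reply.
(Fact (8) would refute a reading with focus on the thing — but that is not what the question asks.)

6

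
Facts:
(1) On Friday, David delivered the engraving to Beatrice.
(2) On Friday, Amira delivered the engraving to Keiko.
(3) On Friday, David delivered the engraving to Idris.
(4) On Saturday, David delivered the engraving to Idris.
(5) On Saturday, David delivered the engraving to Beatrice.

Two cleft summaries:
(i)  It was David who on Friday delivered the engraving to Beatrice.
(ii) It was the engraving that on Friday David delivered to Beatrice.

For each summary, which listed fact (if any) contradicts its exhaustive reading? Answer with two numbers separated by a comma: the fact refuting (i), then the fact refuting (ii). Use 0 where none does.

0, 0

(i): focus "David". No fact shares same thing, recipient, setting (the engraving / Beatrice / on Friday) with a different agent. 0.
(ii): focus "the engraving". No fact shares same agent, recipient, setting (David / Beatrice / on Friday) with a different thing. 0.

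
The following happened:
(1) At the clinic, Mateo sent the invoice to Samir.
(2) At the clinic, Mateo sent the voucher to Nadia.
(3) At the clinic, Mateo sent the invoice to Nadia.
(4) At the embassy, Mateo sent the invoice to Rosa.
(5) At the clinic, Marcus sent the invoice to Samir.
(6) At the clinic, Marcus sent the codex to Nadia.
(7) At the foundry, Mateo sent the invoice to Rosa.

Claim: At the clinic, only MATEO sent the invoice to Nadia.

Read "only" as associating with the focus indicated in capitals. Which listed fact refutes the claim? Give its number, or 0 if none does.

Focus (in capitals) is "Mateo" — the agent. "Only" excludes alternative agents while holding fixed the invoice as thing and Nadia as recipient and at the clinic as setting.
Every other fact changes something in the background, not just the agent. Nothing refutes the claim.

0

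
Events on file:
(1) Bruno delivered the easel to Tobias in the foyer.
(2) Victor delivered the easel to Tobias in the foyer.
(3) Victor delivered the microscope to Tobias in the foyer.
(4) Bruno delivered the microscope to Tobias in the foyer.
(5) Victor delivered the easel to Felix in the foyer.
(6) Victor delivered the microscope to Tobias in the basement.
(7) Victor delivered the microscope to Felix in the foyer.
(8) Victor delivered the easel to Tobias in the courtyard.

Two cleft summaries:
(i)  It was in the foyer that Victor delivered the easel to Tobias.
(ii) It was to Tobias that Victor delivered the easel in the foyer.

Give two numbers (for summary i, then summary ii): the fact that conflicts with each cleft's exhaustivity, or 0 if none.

(i): focus "in the foyer". Looking for agent = Victor, thing = the easel, recipient = Tobias with some other setting — fact (8) has in the courtyard there. Refuted.
(ii): focus "Tobias". Looking for agent = Victor, thing = the easel, setting = in the foyer with some other recipient — fact (5) has Felix there. Refuted.

8, 5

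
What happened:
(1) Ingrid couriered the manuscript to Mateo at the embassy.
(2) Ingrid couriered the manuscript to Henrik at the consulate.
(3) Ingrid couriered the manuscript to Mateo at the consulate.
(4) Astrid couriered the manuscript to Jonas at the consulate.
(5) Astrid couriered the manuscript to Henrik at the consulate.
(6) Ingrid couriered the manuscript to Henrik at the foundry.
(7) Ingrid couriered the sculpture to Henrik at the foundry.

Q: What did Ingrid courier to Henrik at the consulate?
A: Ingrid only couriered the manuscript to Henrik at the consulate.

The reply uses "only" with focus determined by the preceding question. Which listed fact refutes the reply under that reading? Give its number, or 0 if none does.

0

The question "What did ...?" targets the thing, so in the reply the focus falls on "the manuscript".
So "only" ranges over things; the rest (agent = Ingrid, recipient = Henrik, setting = at the consulate) is presupposed.
No listed fact shares that background with another thing. Nothing contradicts the reply.
(Fact (3) would refute a reading with focus on the recipient — but that is not what the question asks.)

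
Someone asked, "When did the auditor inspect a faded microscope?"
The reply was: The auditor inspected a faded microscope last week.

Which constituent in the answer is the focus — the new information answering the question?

last week

The wh-word "when" asks about the time.
In the answer, "the auditor" and "a faded microscope" are given — repeated from the question.
The constituent filling the time gap is "last week"; that is the focus and would carry nuclear stress.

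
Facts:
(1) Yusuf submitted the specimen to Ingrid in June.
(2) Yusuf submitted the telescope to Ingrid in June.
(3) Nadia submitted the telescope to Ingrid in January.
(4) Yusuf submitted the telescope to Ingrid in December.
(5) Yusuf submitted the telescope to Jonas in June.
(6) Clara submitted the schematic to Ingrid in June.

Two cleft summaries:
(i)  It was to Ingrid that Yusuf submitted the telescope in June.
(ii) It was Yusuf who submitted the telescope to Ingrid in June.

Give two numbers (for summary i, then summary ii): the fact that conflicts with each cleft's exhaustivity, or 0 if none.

(i): focus "Ingrid". Looking for agent = Yusuf, thing = the telescope, setting = in June with some other recipient — fact (5) has Jonas there. Refuted.
(ii): focus "Yusuf". No fact shares thing = the telescope, recipient = Ingrid, setting = in June with a different agent. 0.

5, 0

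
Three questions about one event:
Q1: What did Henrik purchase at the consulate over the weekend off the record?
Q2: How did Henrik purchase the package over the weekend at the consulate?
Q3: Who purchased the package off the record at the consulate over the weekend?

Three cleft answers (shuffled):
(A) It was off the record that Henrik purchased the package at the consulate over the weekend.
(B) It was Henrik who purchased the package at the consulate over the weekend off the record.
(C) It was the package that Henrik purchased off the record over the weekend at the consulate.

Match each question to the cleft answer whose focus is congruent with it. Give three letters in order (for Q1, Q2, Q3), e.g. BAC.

Q1 asks about the direct object; cleft (C) focuses "the package", which is the direct object — so Q1 → C.
Q2 asks about the manner; cleft (A) focuses "off the record", which is the manner — so Q2 → A.
Q3 asks about the subject (agent); cleft (B) focuses "Henrik", which is the subject (agent) — so Q3 → B.
Mapping: Q1→C, Q2→A, Q3→B.

CAB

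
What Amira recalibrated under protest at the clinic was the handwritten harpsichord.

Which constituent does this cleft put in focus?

In a pseudo-cleft "What ... was X", the post-copular constituent X is the focus.
Here the focus is "the handwritten harpsichord". The backgrounded (presupposed) material includes "Amira", "under protest" and "at the clinic".

the handwritten harpsichord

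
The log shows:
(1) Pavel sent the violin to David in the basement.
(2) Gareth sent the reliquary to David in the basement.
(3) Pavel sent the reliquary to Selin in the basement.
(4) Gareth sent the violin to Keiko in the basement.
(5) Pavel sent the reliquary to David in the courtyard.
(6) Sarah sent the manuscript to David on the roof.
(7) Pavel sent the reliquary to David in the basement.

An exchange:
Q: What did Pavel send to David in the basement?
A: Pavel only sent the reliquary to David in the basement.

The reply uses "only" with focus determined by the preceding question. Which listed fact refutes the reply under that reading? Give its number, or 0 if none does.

1

The question "What did ...?" targets the thing, so in the reply the focus falls on "the reliquary".
So "only" ranges over things; the rest (Pavel as agent and David as recipient and in the basement as setting) is presupposed.
Fact (1) shares the background with a different thing (the violin) — counterexample.
(Fact (5) would refute a reading with focus on the setting — but that is not what the question asks.)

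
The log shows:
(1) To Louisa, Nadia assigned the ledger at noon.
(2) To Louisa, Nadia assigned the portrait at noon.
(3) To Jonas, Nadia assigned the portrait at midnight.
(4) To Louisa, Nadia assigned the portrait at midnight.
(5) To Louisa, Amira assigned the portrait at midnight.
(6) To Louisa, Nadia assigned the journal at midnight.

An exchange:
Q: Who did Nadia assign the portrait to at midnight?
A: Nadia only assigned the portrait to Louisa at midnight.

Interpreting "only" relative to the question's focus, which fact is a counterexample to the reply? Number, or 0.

3

The question "Who did ... to ...?" targets the recipient, so in the reply the focus falls on "Louisa".
"Only" then excludes alternative recipients while the background — agent = Nadia, thing = the portrait, setting = at midnight — is held fixed.
Fact (3) keeps agent = Nadia, thing = the portrait, setting = at midnight but has recipient = Jonas; that refutes the reply.
(Fact (2) would refute a reading with focus on the setting — but that is not what the question asks.)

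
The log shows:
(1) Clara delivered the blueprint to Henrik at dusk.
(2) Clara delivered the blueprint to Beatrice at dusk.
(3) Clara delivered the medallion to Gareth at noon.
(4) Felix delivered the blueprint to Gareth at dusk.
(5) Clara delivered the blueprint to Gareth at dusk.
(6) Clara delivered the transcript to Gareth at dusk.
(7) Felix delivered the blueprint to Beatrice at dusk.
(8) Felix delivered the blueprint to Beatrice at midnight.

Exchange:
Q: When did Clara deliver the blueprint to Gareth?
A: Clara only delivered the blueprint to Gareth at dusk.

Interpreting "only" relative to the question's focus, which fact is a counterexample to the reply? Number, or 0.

0

The question "When did ...?" targets the setting, so in the reply the focus falls on "at dusk".
"Only" then excludes alternative settings while the background — same agent, thing, recipient (Clara / the blueprint / Gareth) — is held fixed.
No listed fact shares that background with another setting. Nothing contradicts the reply.
(Fact (6) would refute a reading with focus on the thing — but that is not what the question asks.)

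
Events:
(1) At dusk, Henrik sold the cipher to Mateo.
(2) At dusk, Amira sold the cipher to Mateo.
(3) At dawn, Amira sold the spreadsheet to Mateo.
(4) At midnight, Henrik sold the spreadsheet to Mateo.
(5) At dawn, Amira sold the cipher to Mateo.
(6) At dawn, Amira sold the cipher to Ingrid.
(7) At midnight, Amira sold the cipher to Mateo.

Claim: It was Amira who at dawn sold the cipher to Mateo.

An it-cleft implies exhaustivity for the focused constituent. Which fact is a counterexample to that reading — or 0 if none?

Focus of the cleft: "Amira" (the agent). Presupposed background: same thing, recipient, setting (the cipher / Mateo / at dawn).
Exhaustivity: Amira is the only agent satisfying that background.
Every other fact differs from the presupposition on some backgrounded slot, so none challenges the exhaustivity.

0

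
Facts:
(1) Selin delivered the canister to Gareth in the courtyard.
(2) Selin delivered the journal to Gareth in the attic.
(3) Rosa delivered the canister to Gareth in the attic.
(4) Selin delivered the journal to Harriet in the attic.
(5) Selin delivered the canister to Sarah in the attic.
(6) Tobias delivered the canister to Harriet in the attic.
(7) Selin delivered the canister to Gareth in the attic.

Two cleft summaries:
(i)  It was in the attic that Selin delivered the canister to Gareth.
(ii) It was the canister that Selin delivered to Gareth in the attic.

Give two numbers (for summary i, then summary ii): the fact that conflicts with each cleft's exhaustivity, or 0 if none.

Summary (i) focuses "in the attic" (the setting); background same agent, thing, recipient (Selin / the canister / Gareth). Fact (1) matches that background with setting = in the courtyard — refutes (i).
Summary (ii) focuses "the canister" (the thing); background same agent, recipient, setting (Selin / Gareth / in the attic). Fact (2) matches that background with thing = the journal — refutes (ii).

1, 2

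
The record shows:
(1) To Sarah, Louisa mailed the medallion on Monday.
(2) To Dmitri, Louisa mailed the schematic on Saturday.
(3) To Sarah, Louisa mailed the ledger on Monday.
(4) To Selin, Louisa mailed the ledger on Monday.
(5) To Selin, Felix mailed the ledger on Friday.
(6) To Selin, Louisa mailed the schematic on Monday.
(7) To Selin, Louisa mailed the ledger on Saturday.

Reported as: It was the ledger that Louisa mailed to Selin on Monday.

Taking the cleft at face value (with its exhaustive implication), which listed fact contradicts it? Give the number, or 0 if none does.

The cleft puts "the ledger" in focus and presupposes the open proposition with agent = Louisa, recipient = Selin, setting = on Monday.
Exhaustivity: the ledger is the only thing satisfying that background.
Fact (6) shares the background but with thing = the schematic; exhaustivity is violated.

6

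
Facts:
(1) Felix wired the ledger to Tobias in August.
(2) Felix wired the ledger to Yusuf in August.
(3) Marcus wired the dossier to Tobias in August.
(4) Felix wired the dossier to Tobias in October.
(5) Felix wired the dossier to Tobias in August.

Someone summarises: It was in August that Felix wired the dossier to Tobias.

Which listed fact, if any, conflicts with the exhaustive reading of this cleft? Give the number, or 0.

4

The cleft puts "in August" in focus and presupposes the open proposition with agent = Felix, thing = the dossier, recipient = Tobias.
Exhaustivity: in August is the only setting satisfying that background.
But fact (4) also has agent = Felix, thing = the dossier, recipient = Tobias, with setting = in October — so the exhaustive reading fails.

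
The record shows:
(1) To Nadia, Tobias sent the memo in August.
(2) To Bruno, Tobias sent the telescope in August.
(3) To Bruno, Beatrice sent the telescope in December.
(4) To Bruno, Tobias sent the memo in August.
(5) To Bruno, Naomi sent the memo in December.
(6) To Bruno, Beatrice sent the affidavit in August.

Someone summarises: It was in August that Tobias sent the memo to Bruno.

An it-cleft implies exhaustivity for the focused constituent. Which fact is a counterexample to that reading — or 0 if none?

0

Focus of the cleft: "in August" (the setting). Presupposed background: same agent, thing, recipient (Tobias / the memo / Bruno).
The exhaustive reading says no other setting fits that background.
No listed fact matches the background with a different setting. Exhaustivity holds.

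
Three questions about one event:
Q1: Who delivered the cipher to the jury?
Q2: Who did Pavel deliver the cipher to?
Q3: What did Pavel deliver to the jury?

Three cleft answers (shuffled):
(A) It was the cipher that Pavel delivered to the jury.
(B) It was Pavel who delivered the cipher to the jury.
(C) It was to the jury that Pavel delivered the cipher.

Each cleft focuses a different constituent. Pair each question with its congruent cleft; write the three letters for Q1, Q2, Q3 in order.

BCA

Q1 asks about the subject (agent); cleft (B) focuses "Pavel", which is the subject (agent) — so Q1 → B.
Q2 asks about the recipient; cleft (C) focuses "to the jury", which is the recipient — so Q2 → C.
Q3 asks about the direct object; cleft (A) focuses "the cipher", which is the direct object — so Q3 → A.
Mapping: Q1→B, Q2→C, Q3→A.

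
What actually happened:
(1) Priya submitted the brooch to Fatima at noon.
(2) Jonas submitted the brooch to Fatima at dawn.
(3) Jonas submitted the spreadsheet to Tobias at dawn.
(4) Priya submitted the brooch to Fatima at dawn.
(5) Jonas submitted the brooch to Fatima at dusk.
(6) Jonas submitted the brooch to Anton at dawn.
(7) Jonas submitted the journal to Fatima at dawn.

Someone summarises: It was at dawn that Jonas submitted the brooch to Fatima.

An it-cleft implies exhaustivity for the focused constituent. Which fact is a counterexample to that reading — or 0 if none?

5

The cleft puts "at dawn" in focus and presupposes the open proposition with agent = Jonas, thing = the brooch, recipient = Fatima.
Exhaustivity: at dawn is the only setting satisfying that background.
But fact (5) also has agent = Jonas, thing = the brooch, recipient = Fatima, with setting = at dusk — so the exhaustive reading fails.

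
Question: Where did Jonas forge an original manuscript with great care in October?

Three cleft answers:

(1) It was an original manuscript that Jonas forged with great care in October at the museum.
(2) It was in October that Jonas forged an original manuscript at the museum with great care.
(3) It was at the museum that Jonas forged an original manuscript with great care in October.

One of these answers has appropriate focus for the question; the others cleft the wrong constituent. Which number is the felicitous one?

The question word "where" targets the location.
Option (1) clefts "an original manuscript" — the direct object, not what was asked.
Option (2) clefts "in October" — the time, not what was asked.
Option (3) clefts "at the museum" — that matches what the question asks about.
So the congruent reply is (3).

3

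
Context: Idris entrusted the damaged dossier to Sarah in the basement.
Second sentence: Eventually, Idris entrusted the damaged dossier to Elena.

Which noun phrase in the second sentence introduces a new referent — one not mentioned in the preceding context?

Elena

"Idris" and "the damaged dossier" in the second sentence are given — already mentioned in the context.
"Elena" has no antecedent in the context; it is discourse-new.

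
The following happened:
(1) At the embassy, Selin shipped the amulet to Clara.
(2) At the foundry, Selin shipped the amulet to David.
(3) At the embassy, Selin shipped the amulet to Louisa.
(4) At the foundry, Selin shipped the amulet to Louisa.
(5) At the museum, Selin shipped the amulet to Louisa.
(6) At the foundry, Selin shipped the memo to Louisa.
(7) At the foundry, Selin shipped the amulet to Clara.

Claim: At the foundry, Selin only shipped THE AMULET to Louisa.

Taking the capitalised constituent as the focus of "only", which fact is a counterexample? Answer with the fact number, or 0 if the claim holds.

6

The capitals mark "the amulet" as focus. So "only" rules out other things, with the rest (Selin as agent and Louisa as recipient and at the foundry as setting) as background.
Fact (6) matches on Selin as agent and Louisa as recipient and at the foundry as setting, but has thing = the memo instead. That refutes the claim.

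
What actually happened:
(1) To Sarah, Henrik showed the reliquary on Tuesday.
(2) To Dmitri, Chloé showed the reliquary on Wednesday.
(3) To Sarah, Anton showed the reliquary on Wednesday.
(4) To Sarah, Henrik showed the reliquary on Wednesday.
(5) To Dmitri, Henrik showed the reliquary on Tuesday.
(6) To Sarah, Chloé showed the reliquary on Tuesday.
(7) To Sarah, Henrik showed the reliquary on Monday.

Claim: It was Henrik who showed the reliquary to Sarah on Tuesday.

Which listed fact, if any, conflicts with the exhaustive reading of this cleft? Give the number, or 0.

Focus of the cleft: "Henrik" (the agent). Presupposed background: thing = the reliquary, recipient = Sarah, setting = on Tuesday.
Exhaustivity: Henrik is the only agent satisfying that background.
But fact (6) also has thing = the reliquary, recipient = Sarah, setting = on Tuesday, with agent = Chloé — so the exhaustive reading fails.

6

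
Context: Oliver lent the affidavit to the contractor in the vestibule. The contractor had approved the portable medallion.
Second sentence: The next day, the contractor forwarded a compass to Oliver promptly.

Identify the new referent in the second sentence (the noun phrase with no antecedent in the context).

a compass

"the contractor" and "Oliver" in the second sentence are given — already mentioned in the context.
"a compass" has no antecedent in the context; it is discourse-new (the indefinite article also signals a new referent).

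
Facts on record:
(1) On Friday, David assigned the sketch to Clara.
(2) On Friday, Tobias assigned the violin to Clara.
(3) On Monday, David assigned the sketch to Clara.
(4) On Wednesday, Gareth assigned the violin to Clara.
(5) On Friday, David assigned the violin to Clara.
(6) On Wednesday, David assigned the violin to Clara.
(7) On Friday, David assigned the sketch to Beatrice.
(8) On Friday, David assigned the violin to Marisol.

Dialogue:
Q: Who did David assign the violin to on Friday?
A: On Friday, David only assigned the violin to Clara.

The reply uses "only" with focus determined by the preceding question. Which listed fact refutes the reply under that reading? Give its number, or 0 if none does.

The question "Who did ... to ...?" targets the recipient, so in the reply the focus falls on "Clara".
"Only" then excludes alternative recipients while the background — same agent, thing, setting (David / the violin / on Friday) — is held fixed.
Fact (8) keeps same agent, thing, setting (David / the violin / on Friday) but has recipient = Marisol; that refutes the reply.
(Fact (1) would refute a reading with focus on the thing — but that is not what the question asks.)

8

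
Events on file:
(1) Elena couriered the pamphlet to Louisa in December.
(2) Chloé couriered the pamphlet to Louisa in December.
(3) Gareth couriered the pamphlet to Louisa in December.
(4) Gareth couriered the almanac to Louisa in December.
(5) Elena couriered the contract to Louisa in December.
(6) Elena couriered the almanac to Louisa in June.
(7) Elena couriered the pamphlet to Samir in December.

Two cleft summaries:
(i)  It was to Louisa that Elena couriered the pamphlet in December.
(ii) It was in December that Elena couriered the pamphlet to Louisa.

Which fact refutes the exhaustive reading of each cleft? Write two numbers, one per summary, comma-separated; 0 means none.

7, 0

(i): focus "Louisa". Looking for agent = Elena, thing = the pamphlet, setting = in December with some other recipient — fact (7) has Samir there. Refuted.
(ii): focus "in December". No fact shares agent = Elena, thing = the pamphlet, recipient = Louisa with a different setting. 0.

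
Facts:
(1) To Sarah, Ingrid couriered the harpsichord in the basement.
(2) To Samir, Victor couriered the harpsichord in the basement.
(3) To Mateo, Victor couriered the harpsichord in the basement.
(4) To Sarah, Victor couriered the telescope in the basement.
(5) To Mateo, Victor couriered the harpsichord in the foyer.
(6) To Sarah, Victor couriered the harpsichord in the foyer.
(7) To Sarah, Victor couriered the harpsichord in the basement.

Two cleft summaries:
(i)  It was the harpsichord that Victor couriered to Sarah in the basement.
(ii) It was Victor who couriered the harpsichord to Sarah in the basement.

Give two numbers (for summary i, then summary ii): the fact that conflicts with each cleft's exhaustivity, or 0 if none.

4, 1

(i): focus "the harpsichord". Looking for Victor as agent and Sarah as recipient and in the basement as setting with some other thing — fact (4) has the telescope there. Refuted.
(ii): focus "Victor". Looking for the harpsichord as thing and Sarah as recipient and in the basement as setting with some other agent — fact (1) has Ingrid there. Refuted.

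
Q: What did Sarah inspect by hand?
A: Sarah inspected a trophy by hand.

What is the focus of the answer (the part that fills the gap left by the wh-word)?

a trophy

The wh-word "what" asks about the direct object.
In the answer, "Sarah" and "by hand" are given — repeated from the question.
The constituent filling the direct object gap is "a trophy"; that is the focus and would carry nuclear stress.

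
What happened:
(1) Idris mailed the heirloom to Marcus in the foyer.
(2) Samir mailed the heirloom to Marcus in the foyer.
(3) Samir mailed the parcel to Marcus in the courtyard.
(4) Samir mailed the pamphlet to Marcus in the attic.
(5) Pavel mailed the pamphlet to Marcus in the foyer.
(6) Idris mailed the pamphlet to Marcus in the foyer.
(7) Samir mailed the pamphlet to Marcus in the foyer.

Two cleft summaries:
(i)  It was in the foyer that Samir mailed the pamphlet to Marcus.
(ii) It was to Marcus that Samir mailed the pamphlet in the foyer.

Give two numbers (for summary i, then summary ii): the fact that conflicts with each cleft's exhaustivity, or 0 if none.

4, 0

Summary (i) focuses "in the foyer" (the setting); background agent = Samir, thing = the pamphlet, recipient = Marcus. Fact (4) matches that background with setting = in the attic — refutes (i).
Summary (ii) focuses "Marcus" (the recipient); background agent = Samir, thing = the pamphlet, setting = in the foyer. No fact matches that background with a different recipient, so 0.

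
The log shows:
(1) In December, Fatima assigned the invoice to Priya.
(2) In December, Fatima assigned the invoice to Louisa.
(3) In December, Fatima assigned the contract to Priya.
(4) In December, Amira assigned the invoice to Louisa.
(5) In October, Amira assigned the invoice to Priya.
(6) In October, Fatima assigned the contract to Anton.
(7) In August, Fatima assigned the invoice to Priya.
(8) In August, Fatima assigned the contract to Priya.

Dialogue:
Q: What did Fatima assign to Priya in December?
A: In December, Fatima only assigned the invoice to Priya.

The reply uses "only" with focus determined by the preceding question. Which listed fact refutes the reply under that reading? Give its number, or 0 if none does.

Answering "What did ...?" puts focus on the thing — here, "the invoice".
"Only" then excludes alternative things while the background — Fatima as agent and Priya as recipient and in December as setting — is held fixed.
Fact (3) keeps Fatima as agent and Priya as recipient and in December as setting but has thing = the contract; that refutes the reply.
(Fact (7) would refute a reading with focus on the setting — but that is not what the question asks.)

3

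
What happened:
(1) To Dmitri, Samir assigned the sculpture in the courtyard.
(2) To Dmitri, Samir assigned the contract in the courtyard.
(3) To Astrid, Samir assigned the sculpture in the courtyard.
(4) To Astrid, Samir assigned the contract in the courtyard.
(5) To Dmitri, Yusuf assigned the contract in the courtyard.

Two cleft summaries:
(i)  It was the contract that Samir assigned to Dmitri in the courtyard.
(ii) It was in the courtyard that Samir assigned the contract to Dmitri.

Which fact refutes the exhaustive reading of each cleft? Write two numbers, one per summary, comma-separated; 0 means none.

Summary (i) focuses "the contract" (the thing); background Samir as agent and Dmitri as recipient and in the courtyard as setting. Fact (1) matches that background with thing = the sculpture — refutes (i).
Summary (ii) focuses "in the courtyard" (the setting); background Samir as agent and the contract as thing and Dmitri as recipient. No fact matches that background with a different setting, so 0.

1, 0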